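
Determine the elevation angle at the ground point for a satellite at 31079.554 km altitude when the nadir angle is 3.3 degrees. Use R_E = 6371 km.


r = R_E + alt = 37450.5540 km
Law of sines in the satellite / Earth-center / ground-point triangle:
  sin(nadir)/R_E = sin(90 + el)/r  =>  cos(el) = (r/R_E)*sin(nadir)
cos(el) = (37450.5540 / 6371.0000) * sin(3.3 deg) = 0.3383778
el = arccos(0.3383778) = 70.2219 deg
(Earth-central angle = 90 - nadir - el = 16.4781 deg)

70.2219 degrees


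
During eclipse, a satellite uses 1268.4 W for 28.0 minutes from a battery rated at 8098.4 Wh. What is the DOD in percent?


E_used = P * t / 60 = 1268.4 * 28.0 / 60 = 591.9200 Wh
DOD = E_used / E_total * 100 = 591.9200 / 8098.4 * 100
DOD = 7.3091 %

7.3091 %


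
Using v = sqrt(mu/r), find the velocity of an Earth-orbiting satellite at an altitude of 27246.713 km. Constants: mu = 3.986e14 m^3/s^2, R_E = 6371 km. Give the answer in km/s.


r = R_E + alt = 6371.0 + 27246.713 = 33617.7130 km = 3.3617713e+07 m
v = sqrt(mu/r) = sqrt(3.986e14 / 3.3617713e+07) = 3443.3769 m/s = 3.4434 km/s

3.4434 km/s


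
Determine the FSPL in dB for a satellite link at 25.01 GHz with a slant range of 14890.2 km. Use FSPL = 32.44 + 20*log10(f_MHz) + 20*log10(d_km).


f = 25.01 GHz = 25010.0000 MHz
d = 14890.2 km
FSPL = 32.44 + 20*log10(25010.0000) + 20*log10(14890.2)
FSPL = 32.44 + 87.9623 + 83.4580
FSPL = 203.8603 dB

203.8603 dB


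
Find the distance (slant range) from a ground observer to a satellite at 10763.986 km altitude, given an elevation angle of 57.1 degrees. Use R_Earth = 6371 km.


h = 10763.986 km, el = 57.1 deg
d = -R_E*sin(el) + sqrt((R_E*sin(el))^2 + 2*R_E*h + h^2)
d = -6371.0000*sin(0.996583) + sqrt((6371.0000*0.8396199)^2 + 2*6371.0000*10763.986 + 10763.986^2)
d = 11432.6840 km

11432.6840 km


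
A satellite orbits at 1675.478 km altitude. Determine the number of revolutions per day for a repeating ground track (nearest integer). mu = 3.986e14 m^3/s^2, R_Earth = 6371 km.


r = 8.046478e+06 m
T = 2*pi*sqrt(r^3/mu) = 7183.2332 s = 119.7206 min
revs/day = 1440 / 119.7206 = 12.0280
Rounded: 12 revolutions per day

12 revolutions per day


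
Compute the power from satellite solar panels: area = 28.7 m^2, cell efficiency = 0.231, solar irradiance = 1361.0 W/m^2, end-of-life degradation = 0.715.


P = area * eta * S * degradation
P = 28.7 * 0.231 * 1361.0 * 0.715
P = 6451.4605 W

6451.4605 W


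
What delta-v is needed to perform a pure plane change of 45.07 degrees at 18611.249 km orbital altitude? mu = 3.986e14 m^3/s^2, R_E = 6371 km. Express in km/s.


r = 24982.2490 km = 2.4982249e+07 m
V = sqrt(mu/r) = 3994.4122 m/s
di = 45.07 deg = 0.7866199 rad
dV = 2*V*sin(di/2) = 2*3994.4122*sin(0.3933099)
dV = 3061.6988 m/s = 3.0617 km/s

3.0617 km/s


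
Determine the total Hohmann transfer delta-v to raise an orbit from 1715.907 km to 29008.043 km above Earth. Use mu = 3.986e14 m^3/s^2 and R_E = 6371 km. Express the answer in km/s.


r1 = 8086.9070 km = 8.086907e+06 m
r2 = 35379.0430 km = 3.5379043e+07 m
dv1 = sqrt(mu/r1)*(sqrt(2*r2/(r1+r2)) - 1) = 1936.9320 m/s
dv2 = sqrt(mu/r2)*(1 - sqrt(2*r1/(r1+r2))) = 1309.0535 m/s
total dv = |dv1| + |dv2| = 1936.9320 + 1309.0535 = 3245.9856 m/s = 3.2460 km/s

3.2460 km/s


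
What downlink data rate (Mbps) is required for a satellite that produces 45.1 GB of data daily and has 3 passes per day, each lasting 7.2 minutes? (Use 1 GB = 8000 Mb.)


total contact time = 3 * 7.2 * 60 = 1296.0000 s
data = 45.1 GB = 360800.0000 Mb
rate = 360800.0000 / 1296.0000 = 278.3951 Mbps

278.3951 Mbps


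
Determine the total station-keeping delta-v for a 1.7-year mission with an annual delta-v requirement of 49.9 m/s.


dV = rate * years = 49.9 * 1.7
dV = 84.8300 m/s

84.8300 m/s


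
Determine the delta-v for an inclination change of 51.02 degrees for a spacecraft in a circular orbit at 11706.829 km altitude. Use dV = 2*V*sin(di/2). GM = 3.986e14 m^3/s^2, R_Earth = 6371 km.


r = 18077.8290 km = 1.8077829e+07 m
V = sqrt(mu/r) = 4695.6477 m/s
di = 51.02 deg = 0.890467 rad
dV = 2*V*sin(di/2) = 2*4695.6477*sin(0.4452335)
dV = 4044.5363 m/s = 4.0445 km/s

4.0445 km/s


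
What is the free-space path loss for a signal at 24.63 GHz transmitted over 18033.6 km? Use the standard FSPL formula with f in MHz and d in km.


f = 24.63 GHz = 24630.0000 MHz
d = 18033.6 km
FSPL = 32.44 + 20*log10(24630.0000) + 20*log10(18033.6)
FSPL = 32.44 + 87.8293 + 85.1216
FSPL = 205.3909 dB

205.3909 dB


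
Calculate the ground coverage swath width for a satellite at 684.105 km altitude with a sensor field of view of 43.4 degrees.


FOV = 43.4 deg = 0.7574729 rad
swath = 2 * alt * tan(FOV/2) = 2 * 684.105 * tan(0.3787364)
swath = 2 * 684.105 * 0.3979483
swath = 544.4769 km

544.4769 km


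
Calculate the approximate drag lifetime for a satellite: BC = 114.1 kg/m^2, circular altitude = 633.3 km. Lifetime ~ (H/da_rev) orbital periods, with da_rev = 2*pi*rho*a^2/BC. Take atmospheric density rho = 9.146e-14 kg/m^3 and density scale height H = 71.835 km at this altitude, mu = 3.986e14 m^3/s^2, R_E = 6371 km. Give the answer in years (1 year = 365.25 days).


a = R_E + alt = 7004.3000 km = 7.0043e+06 m
da_rev = 2*pi*rho*a^2/BC = 2*pi*9.146e-14*(7.0043e+06)^2/114.1 = 0.247089846 m per revolution
N = H/da_rev = 71835.0000 m / 0.247089846 m = 290724.2087 revolutions
P = 2*pi*sqrt(a^3/mu) = 5833.8913 s
lifetime = N*P = 290724.2087 * 5833.8913 = 1.6960534e+09 s = 19630.2479 days
years = 19630.2479 / 365.25 = 53.7447 years

53.7447 years


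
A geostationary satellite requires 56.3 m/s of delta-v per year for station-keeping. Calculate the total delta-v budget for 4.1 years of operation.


dV = rate * years = 56.3 * 4.1
dV = 230.8300 m/s

230.8300 m/s


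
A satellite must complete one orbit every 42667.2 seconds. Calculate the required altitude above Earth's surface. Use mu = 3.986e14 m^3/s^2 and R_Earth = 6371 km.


T = 42667.2 s
r = (mu*T^2/(4*pi^2))^(1/3) = (3.986e14 * 42667.2^2 / (4*pi^2))^(1/3)
r = 2.6390966e+07 m = 26390.9657 km
alt = r - R_E = 26390.9657 - 6371 = 20019.9657 km

20019.9657 km


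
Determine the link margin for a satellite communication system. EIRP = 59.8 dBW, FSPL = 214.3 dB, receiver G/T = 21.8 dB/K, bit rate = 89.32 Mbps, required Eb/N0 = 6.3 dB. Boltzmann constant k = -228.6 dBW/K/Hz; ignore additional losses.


C/N0 = EIRP - FSPL + G/T - k = 59.8 - 214.3 + 21.8 - (-228.6)
C/N0 = 95.9000 dB-Hz
R_b = 89.32 Mbps = 8.932e+07 bps -> 10*log10(R_b) = 79.5095 dB-Hz
Eb/N0 = C/N0 - 10*log10(R_b) = 95.9000 - 79.5095 = 16.3905 dB
Margin = Eb/N0 - Eb/N0_req = 16.3905 - 6.3 = 10.0905 dB (link closes)

10.0905 dB


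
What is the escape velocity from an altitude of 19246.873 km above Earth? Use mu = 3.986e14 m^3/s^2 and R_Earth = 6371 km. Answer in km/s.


r = 6371.0 + 19246.873 = 25617.8730 km = 2.5617873e+07 m
v_esc = sqrt(2*mu/r) = sqrt(2*3.986e14 / 2.5617873e+07)
v_esc = 5578.4316 m/s = 5.5784 km/s

5.5784 km/s


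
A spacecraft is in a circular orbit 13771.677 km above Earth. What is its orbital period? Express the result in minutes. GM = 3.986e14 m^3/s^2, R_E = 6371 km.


r = 20142.6770 km = 2.0142677e+07 m
T = 2*pi*sqrt(r^3/mu) = 2*pi*sqrt(8.1724367e+21 / 3.986e14)
T = 28450.3101 s = 474.1718 min

474.1718 minutes


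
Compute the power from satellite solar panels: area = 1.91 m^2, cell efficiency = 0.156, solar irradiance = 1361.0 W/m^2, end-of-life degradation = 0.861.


P = area * eta * S * degradation
P = 1.91 * 0.156 * 1361.0 * 0.861
P = 349.1558 W

349.1558 W


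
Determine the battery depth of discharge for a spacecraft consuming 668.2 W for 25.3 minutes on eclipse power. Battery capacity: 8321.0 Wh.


E_used = P * t / 60 = 668.2 * 25.3 / 60 = 281.7577 Wh
DOD = E_used / E_total * 100 = 281.7577 / 8321.0 * 100
DOD = 3.3861 %

3.3861 %


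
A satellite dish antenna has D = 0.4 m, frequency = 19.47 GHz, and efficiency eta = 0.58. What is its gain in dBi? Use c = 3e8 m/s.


lambda = c/f = 3e8 / 1.947e+10 = 0.01540832 m
G = eta*(pi*D/lambda)^2 = 0.58*(pi*0.4/0.01540832)^2
G = 3857.7770 (linear)
G = 10*log10(3857.7770) = 35.8634 dBi

35.8634 dBi


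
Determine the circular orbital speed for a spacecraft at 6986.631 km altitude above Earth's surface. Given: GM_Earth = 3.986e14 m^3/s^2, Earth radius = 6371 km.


r = R_E + alt = 6371.0 + 6986.631 = 13357.6310 km = 1.3357631e+07 m
v = sqrt(mu/r) = sqrt(3.986e14 / 1.3357631e+07) = 5462.6569 m/s = 5.4627 km/s

5.4627 km/s


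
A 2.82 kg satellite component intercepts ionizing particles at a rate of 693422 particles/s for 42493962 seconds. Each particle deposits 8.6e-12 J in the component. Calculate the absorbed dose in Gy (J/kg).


Total energy deposited = rate * time * E_per
  = 693422 * 42493962 * 8.6e-12 = 253.4097 J
Dose = E_total / mass = 253.4097 / 2.82
Dose = 89.8616 Gy

89.8616 Gy


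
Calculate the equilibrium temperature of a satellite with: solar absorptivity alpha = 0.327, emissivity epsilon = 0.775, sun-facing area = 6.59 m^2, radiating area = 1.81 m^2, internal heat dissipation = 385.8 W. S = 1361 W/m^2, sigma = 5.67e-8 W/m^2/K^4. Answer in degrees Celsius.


Numerator = alpha*S*A_sun + Q_int = 0.327*1361*6.59 + 385.8 = 3318.6597 W
Denominator = eps*sigma*A_rad = 0.775*5.67e-8*1.81 = 7.9535925e-08 W/K^4
T^4 = 4.1725292e+10 K^4
T = 451.9598 K = 178.8098 C

178.8098 degrees Celsius


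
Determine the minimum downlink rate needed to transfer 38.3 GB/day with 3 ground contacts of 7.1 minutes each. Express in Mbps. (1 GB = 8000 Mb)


total contact time = 3 * 7.1 * 60 = 1278.0000 s
data = 38.3 GB = 306400.0000 Mb
rate = 306400.0000 / 1278.0000 = 239.7496 Mbps

239.7496 Mbps


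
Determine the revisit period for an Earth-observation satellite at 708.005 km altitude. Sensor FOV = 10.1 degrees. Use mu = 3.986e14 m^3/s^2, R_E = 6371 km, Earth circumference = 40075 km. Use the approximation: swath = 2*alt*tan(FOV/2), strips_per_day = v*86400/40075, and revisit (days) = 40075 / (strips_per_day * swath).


swath = 2*708.005*tan(0.08813913) = 125.1301 km
v = sqrt(mu/r) = 7503.8222 m/s = 7.5038 km/s
strips/day = v*86400/40075 = 7.5038*86400/40075 = 16.1779
coverage/day = strips * swath = 16.1779 * 125.1301 = 2024.3447 km
revisit = 40075 / 2024.3447 = 19.7965 days

19.7965 days


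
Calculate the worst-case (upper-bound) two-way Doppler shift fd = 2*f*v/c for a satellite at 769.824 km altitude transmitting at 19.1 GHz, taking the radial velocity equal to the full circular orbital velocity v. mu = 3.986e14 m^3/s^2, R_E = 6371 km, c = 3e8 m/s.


r = 7.140824e+06 m
v = sqrt(mu/r) = 7471.2709 m/s (worst-case radial velocity)
f = 19.1 GHz = 1.91e+10 Hz
fd = 2*f*v/c = 2*1.91e+10*7471.2709/3.0e+08
fd = 951341.8255 Hz

951341.8255 Hz


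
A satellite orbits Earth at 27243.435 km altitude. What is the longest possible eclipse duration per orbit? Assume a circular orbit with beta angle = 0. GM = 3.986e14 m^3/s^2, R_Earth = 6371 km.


r = 33614.4350 km
T = 1022.2302 min
Eclipse fraction = arcsin(R_E/r)/pi = arcsin(6371.0000/33614.4350)/pi
= arcsin(0.1895317)/pi = 0.06069697
Eclipse duration = 0.06069697 * 1022.2302 = 62.0463 min

62.0463 minutes


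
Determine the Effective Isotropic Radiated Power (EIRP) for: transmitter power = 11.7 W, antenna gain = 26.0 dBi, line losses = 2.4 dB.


Pt = 11.7 W = 10.6819 dBW
EIRP = Pt_dBW + Gt - losses = 10.6819 + 26.0 - 2.4 = 34.2819 dBW

34.2819 dBW


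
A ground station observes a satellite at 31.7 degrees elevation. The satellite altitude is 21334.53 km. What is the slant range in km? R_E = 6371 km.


h = 21334.53 km, el = 31.7 deg
d = -R_E*sin(el) + sqrt((R_E*sin(el))^2 + 2*R_E*h + h^2)
d = -6371.0000*sin(0.5532694) + sqrt((6371.0000*0.5254717)^2 + 2*6371.0000*21334.53 + 21334.53^2)
d = 23822.3210 km

23822.3210 km


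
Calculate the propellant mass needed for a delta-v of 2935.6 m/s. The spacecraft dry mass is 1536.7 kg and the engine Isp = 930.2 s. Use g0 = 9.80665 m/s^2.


ve = Isp * g0 = 930.2 * 9.80665 = 9122.145830 m/s
mass ratio = exp(dv/ve) = exp(2935.6/9122.145830) = 1.37962296
m_prop = m_dry * (mr - 1) = 1536.7 * (1.37962296 - 1)
m_prop = 583.3666 kg

583.3666 kg


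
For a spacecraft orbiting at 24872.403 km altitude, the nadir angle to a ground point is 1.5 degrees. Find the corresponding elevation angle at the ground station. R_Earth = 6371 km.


r = R_E + alt = 31243.4030 km
Law of sines in the satellite / Earth-center / ground-point triangle:
  sin(nadir)/R_E = sin(90 + el)/r  =>  cos(el) = (r/R_E)*sin(nadir)
cos(el) = (31243.4030 / 6371.0000) * sin(1.5 deg) = 0.1283718
el = arccos(0.1283718) = 82.6245 deg
(Earth-central angle = 90 - nadir - el = 5.8755 deg)

82.6245 degrees


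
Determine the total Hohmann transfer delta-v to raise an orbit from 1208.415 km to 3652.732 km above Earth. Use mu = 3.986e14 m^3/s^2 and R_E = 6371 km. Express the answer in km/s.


r1 = 7579.4150 km = 7.579415e+06 m
r2 = 10023.7320 km = 1.0023732e+07 m
dv1 = sqrt(mu/r1)*(sqrt(2*r2/(r1+r2)) - 1) = 487.1260 m/s
dv2 = sqrt(mu/r2)*(1 - sqrt(2*r1/(r1+r2))) = 454.1706 m/s
total dv = |dv1| + |dv2| = 487.1260 + 454.1706 = 941.2967 m/s = 0.9412967 km/s

0.9413 km/s


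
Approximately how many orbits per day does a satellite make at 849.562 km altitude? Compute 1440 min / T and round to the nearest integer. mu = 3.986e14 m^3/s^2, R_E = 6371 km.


r = 7.220562e+06 m
T = 2*pi*sqrt(r^3/mu) = 6106.1536 s = 101.7692 min
revs/day = 1440 / 101.7692 = 14.1497
Rounded: 14 revolutions per day

14 revolutions per day


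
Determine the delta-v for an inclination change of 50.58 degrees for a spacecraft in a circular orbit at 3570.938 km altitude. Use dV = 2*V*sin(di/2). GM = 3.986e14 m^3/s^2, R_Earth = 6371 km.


r = 9941.9380 km = 9.941938e+06 m
V = sqrt(mu/r) = 6331.8865 m/s
di = 50.58 deg = 0.8827875 rad
dV = 2*V*sin(di/2) = 2*6331.8865*sin(0.4413938)
dV = 5409.9647 m/s = 5.4100 km/s

5.4100 km/s


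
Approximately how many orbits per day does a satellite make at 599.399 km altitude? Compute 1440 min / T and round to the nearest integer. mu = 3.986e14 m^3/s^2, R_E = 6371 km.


r = 6.970399e+06 m
T = 2*pi*sqrt(r^3/mu) = 5791.5883 s = 96.5265 min
revs/day = 1440 / 96.5265 = 14.9182
Rounded: 15 revolutions per day

15 revolutions per day


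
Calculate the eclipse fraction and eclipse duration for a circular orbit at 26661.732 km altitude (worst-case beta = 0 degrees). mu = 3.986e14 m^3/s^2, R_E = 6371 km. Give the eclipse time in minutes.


r = 33032.7320 km
T = 995.8105 min
Eclipse fraction = arcsin(R_E/r)/pi = arcsin(6371.0000/33032.7320)/pi
= arcsin(0.1928693)/pi = 0.06177934
Eclipse duration = 0.06177934 * 995.8105 = 61.5205 min

61.5205 minutes


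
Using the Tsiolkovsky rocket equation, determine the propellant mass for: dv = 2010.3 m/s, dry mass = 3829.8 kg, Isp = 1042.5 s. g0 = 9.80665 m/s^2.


ve = Isp * g0 = 1042.5 * 9.80665 = 10223.432625 m/s
mass ratio = exp(dv/ve) = exp(2010.3/10223.432625) = 1.21730147
m_prop = m_dry * (mr - 1) = 3829.8 * (1.21730147 - 1)
m_prop = 832.2212 kg

832.2212 kg


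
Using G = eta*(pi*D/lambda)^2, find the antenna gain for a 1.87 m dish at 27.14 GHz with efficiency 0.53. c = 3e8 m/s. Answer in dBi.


lambda = c/f = 3e8 / 2.714e+10 = 0.0110538 m
G = eta*(pi*D/lambda)^2 = 0.53*(pi*1.87/0.0110538)^2
G = 149704.8965 (linear)
G = 10*log10(149704.8965) = 51.7524 dBi

51.7524 dBi


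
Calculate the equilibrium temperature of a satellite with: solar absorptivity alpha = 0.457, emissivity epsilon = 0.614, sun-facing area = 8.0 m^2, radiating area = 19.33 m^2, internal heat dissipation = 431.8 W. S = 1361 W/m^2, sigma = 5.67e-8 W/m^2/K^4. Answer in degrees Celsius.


Numerator = alpha*S*A_sun + Q_int = 0.457*1361*8.0 + 431.8 = 5407.6160 W
Denominator = eps*sigma*A_rad = 0.614*5.67e-8*19.33 = 6.7295075e-07 W/K^4
T^4 = 8.0356786e+09 K^4
T = 299.4027 K = 26.2527 C

26.2527 degrees Celsius


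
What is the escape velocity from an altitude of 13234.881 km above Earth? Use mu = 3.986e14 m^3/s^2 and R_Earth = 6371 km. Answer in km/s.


r = 6371.0 + 13234.881 = 19605.8810 km = 1.9605881e+07 m
v_esc = sqrt(2*mu/r) = sqrt(2*3.986e14 / 1.9605881e+07)
v_esc = 6376.6189 m/s = 6.3766 km/s

6.3766 km/s


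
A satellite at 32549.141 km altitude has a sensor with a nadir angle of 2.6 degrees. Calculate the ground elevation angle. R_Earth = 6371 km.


r = R_E + alt = 38920.1410 km
Law of sines in the satellite / Earth-center / ground-point triangle:
  sin(nadir)/R_E = sin(90 + el)/r  =>  cos(el) = (r/R_E)*sin(nadir)
cos(el) = (38920.1410 / 6371.0000) * sin(2.6 deg) = 0.2771204
el = arccos(0.2771204) = 73.9116 deg
(Earth-central angle = 90 - nadir - el = 13.4884 deg)

73.9116 degrees


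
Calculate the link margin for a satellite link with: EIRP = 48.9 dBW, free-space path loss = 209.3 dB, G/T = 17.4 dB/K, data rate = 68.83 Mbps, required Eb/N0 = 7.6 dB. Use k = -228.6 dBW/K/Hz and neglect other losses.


C/N0 = EIRP - FSPL + G/T - k = 48.9 - 209.3 + 17.4 - (-228.6)
C/N0 = 85.6000 dB-Hz
R_b = 68.83 Mbps = 6.883e+07 bps -> 10*log10(R_b) = 78.3778 dB-Hz
Eb/N0 = C/N0 - 10*log10(R_b) = 85.6000 - 78.3778 = 7.2222 dB
Margin = Eb/N0 - Eb/N0_req = 7.2222 - 7.6 = -0.3777777 dB (negative margin: link does not close)

-0.3778 dB


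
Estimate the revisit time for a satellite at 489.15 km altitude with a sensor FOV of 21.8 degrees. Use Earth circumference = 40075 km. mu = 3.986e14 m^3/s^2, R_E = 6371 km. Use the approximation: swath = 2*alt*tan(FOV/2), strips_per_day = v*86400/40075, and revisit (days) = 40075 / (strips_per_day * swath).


swath = 2*489.15*tan(0.1902409) = 188.3909 km
v = sqrt(mu/r) = 7622.5774 m/s = 7.6226 km/s
strips/day = v*86400/40075 = 7.6226*86400/40075 = 16.4340
coverage/day = strips * swath = 16.4340 * 188.3909 = 3096.0071 km
revisit = 40075 / 3096.0071 = 12.9441 days

12.9441 days


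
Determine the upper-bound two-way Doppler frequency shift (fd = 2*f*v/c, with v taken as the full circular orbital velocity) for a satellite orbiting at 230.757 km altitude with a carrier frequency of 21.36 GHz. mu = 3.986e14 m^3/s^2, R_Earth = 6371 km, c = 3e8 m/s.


r = 6.601757e+06 m
v = sqrt(mu/r) = 7770.3196 m/s (worst-case radial velocity)
f = 21.36 GHz = 2.136e+10 Hz
fd = 2*f*v/c = 2*2.136e+10*7770.3196/3.0e+08
fd = 1.1064935e+06 Hz

1.1065e+06 Hz


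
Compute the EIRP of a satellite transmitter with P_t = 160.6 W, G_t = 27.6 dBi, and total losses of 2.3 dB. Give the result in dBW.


Pt = 160.6 W = 22.0575 dBW
EIRP = Pt_dBW + Gt - losses = 22.0575 + 27.6 - 2.3 = 47.3575 dBW

47.3575 dBW


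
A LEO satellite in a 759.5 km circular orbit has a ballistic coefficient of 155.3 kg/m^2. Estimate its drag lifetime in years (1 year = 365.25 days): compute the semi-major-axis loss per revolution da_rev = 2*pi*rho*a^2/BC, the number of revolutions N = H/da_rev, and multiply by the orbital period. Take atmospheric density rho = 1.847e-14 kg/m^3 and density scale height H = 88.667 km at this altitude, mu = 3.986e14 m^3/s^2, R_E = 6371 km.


a = R_E + alt = 7130.5000 km = 7.1305e+06 m
da_rev = 2*pi*rho*a^2/BC = 2*pi*1.847e-14*(7.1305e+06)^2/155.3 = 0.0379940226 m per revolution
N = H/da_rev = 88667.0000 m / 0.0379940226 m = 2.3337092e+06 revolutions
P = 2*pi*sqrt(a^3/mu) = 5992.2676 s
lifetime = N*P = 2.3337092e+06 * 5992.2676 = 1.398421e+10 s = 161854.2818 days
years = 161854.2818 / 365.25 = 443.1329 years

443.1329 years


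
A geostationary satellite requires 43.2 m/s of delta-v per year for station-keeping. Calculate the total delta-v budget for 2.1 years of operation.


dV = rate * years = 43.2 * 2.1
dV = 90.7200 m/s

90.7200 m/s


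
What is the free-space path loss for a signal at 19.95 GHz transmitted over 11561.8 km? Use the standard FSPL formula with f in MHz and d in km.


f = 19.95 GHz = 19950.0000 MHz
d = 11561.8 km
FSPL = 32.44 + 20*log10(19950.0000) + 20*log10(11561.8)
FSPL = 32.44 + 85.9989 + 81.2605
FSPL = 199.6994 dB

199.6994 dB


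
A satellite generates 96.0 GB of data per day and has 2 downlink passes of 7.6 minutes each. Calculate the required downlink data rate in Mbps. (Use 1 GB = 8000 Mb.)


total contact time = 2 * 7.6 * 60 = 912.0000 s
data = 96.0 GB = 768000.0000 Mb
rate = 768000.0000 / 912.0000 = 842.1053 Mbps

842.1053 Mbps


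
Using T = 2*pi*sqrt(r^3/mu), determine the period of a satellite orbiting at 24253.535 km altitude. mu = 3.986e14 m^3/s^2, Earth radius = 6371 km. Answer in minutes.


r = 30624.5350 km = 3.0624535e+07 m
T = 2*pi*sqrt(r^3/mu) = 2*pi*sqrt(2.8721592e+22 / 3.986e14)
T = 53335.3901 s = 888.9232 min

888.9232 minutes


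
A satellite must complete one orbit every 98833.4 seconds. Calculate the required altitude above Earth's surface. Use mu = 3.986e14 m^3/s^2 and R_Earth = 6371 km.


T = 98833.4 s
r = (mu*T^2/(4*pi^2))^(1/3) = (3.986e14 * 98833.4^2 / (4*pi^2))^(1/3)
r = 4.6202096e+07 m = 46202.0958 km
alt = r - R_E = 46202.0958 - 6371 = 39831.0958 km

39831.0958 km


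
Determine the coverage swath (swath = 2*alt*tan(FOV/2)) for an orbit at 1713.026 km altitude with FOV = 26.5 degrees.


FOV = 26.5 deg = 0.4625123 rad
swath = 2 * alt * tan(FOV/2) = 2 * 1713.026 * tan(0.2312561)
swath = 2 * 1713.026 * 0.2354687
swath = 806.7282 km

806.7282 km


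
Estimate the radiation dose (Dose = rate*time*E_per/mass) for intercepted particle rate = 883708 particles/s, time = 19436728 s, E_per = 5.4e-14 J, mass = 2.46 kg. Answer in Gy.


Total energy deposited = rate * time * E_per
  = 883708 * 19436728 * 5.4e-14 = 0.9275252 J
Dose = E_total / mass = 0.9275252 / 2.46
Dose = 0.3770428 Gy

0.3770 Gy


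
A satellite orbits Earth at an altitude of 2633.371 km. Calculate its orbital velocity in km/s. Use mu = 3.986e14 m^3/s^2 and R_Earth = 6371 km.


r = R_E + alt = 6371.0 + 2633.371 = 9004.3710 km = 9.004371e+06 m
v = sqrt(mu/r) = sqrt(3.986e14 / 9.004371e+06) = 6653.3743 m/s = 6.6534 km/s

6.6534 km/s


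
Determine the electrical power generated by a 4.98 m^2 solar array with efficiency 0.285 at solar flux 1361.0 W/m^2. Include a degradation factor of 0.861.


P = area * eta * S * degradation
P = 4.98 * 0.285 * 1361.0 * 0.861
P = 1663.1655 W

1663.1655 W


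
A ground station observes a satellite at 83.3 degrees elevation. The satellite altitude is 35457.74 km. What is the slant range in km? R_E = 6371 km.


h = 35457.74 km, el = 83.3 deg
d = -R_E*sin(el) + sqrt((R_E*sin(el))^2 + 2*R_E*h + h^2)
d = -6371.0000*sin(1.4539) + sqrt((6371.0000*0.9931706)^2 + 2*6371.0000*35457.74 + 35457.74^2)
d = 35494.6449 km

35494.6449 km


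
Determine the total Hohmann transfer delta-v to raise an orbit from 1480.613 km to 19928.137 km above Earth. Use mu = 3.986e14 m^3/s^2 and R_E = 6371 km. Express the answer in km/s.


r1 = 7851.6130 km = 7.851613e+06 m
r2 = 26299.1370 km = 2.6299137e+07 m
dv1 = sqrt(mu/r1)*(sqrt(2*r2/(r1+r2)) - 1) = 1717.4240 m/s
dv2 = sqrt(mu/r2)*(1 - sqrt(2*r1/(r1+r2))) = 1253.1922 m/s
total dv = |dv1| + |dv2| = 1717.4240 + 1253.1922 = 2970.6161 m/s = 2.9706 km/s

2.9706 km/s


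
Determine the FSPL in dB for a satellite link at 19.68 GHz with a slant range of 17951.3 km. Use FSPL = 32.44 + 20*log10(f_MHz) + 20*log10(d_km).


f = 19.68 GHz = 19680.0000 MHz
d = 17951.3 km
FSPL = 32.44 + 20*log10(19680.0000) + 20*log10(17951.3)
FSPL = 32.44 + 85.8805 + 85.0819
FSPL = 203.4024 dB

203.4024 dB


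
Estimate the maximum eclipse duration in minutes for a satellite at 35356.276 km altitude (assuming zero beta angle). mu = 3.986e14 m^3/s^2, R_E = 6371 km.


r = 41727.2760 km
T = 1413.8067 min
Eclipse fraction = arcsin(R_E/r)/pi = arcsin(6371.0000/41727.2760)/pi
= arcsin(0.1526819)/pi = 0.04879099
Eclipse duration = 0.04879099 * 1413.8067 = 68.9810 min

68.9810 minutes


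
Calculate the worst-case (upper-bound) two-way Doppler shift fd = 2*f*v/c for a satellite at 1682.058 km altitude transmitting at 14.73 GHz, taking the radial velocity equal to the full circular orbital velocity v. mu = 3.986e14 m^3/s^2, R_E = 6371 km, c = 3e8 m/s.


r = 8.053058e+06 m
v = sqrt(mu/r) = 7035.3909 m/s (worst-case radial velocity)
f = 14.73 GHz = 1.473e+10 Hz
fd = 2*f*v/c = 2*1.473e+10*7035.3909/3.0e+08
fd = 690875.3880 Hz

690875.3880 Hz


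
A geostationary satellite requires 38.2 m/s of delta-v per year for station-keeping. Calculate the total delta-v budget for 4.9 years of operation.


dV = rate * years = 38.2 * 4.9
dV = 187.1800 m/s

187.1800 m/s


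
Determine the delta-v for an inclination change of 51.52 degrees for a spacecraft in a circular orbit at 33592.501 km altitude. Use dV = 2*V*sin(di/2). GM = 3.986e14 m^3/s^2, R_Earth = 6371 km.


r = 39963.5010 km = 3.9963501e+07 m
V = sqrt(mu/r) = 3158.1800 m/s
di = 51.52 deg = 0.8991936 rad
dV = 2*V*sin(di/2) = 2*3158.1800*sin(0.4495968)
dV = 2745.1056 m/s = 2.7451 km/s

2.7451 km/s


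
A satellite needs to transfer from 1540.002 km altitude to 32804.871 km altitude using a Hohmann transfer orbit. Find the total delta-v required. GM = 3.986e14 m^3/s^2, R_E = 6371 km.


r1 = 7911.0020 km = 7.911002e+06 m
r2 = 39175.8710 km = 3.9175871e+07 m
dv1 = sqrt(mu/r1)*(sqrt(2*r2/(r1+r2)) - 1) = 2058.1774 m/s
dv2 = sqrt(mu/r2)*(1 - sqrt(2*r1/(r1+r2))) = 1340.7559 m/s
total dv = |dv1| + |dv2| = 2058.1774 + 1340.7559 = 3398.9333 m/s = 3.3989 km/s

3.3989 km/s


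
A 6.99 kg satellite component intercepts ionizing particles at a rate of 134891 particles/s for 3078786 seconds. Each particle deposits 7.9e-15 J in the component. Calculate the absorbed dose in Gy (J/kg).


Total energy deposited = rate * time * E_per
  = 134891 * 3078786 * 7.9e-15 = 0.003280874 J
Dose = E_total / mass = 0.003280874 / 6.99
Dose = 4.6936683e-04 Gy

4.6937e-04 Gy


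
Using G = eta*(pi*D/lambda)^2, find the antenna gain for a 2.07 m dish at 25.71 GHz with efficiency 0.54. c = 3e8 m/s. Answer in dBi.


lambda = c/f = 3e8 / 2.571e+10 = 0.01166861 m
G = eta*(pi*D/lambda)^2 = 0.54*(pi*2.07/0.01166861)^2
G = 167724.2428 (linear)
G = 10*log10(167724.2428) = 52.2460 dBi

52.2460 dBi


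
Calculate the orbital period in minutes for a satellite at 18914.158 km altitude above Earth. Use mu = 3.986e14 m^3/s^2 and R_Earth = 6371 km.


r = 25285.1580 km = 2.5285158e+07 m
T = 2*pi*sqrt(r^3/mu) = 2*pi*sqrt(1.6165793e+22 / 3.986e14)
T = 40013.7937 s = 666.8966 min

666.8966 minutes


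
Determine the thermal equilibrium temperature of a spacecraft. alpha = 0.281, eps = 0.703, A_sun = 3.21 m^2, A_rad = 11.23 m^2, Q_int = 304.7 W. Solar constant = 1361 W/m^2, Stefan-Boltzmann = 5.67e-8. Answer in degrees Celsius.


Numerator = alpha*S*A_sun + Q_int = 0.281*1361*3.21 + 304.7 = 1532.3356 W
Denominator = eps*sigma*A_rad = 0.703*5.67e-8*11.23 = 4.4762892e-07 W/K^4
T^4 = 3.4232274e+09 K^4
T = 241.8850 K = -31.2650 C

-31.2650 degrees Celsius


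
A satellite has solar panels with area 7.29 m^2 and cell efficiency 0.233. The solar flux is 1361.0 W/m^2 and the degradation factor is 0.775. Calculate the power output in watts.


P = area * eta * S * degradation
P = 7.29 * 0.233 * 1361.0 * 0.775
P = 1791.6092 W

1791.6092 W


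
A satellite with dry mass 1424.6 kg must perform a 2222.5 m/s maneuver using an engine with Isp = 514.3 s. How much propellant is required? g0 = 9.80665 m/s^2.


ve = Isp * g0 = 514.3 * 9.80665 = 5043.560095 m/s
mass ratio = exp(dv/ve) = exp(2222.5/5043.560095) = 1.55373382
m_prop = m_dry * (mr - 1) = 1424.6 * (1.55373382 - 1)
m_prop = 788.8492 kg

788.8492 kg


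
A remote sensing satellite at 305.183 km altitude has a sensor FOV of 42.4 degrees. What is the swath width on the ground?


FOV = 42.4 deg = 0.7400196 rad
swath = 2 * alt * tan(FOV/2) = 2 * 305.183 * tan(0.3700098)
swath = 2 * 305.183 * 0.3878744
swath = 236.7454 km

236.7454 km


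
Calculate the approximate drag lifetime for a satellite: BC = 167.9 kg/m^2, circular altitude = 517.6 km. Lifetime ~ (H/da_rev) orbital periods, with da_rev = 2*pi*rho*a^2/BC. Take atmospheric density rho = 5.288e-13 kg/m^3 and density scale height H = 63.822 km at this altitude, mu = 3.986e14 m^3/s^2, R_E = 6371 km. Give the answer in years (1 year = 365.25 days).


a = R_E + alt = 6888.6000 km = 6.8886e+06 m
da_rev = 2*pi*rho*a^2/BC = 2*pi*5.288e-13*(6.8886e+06)^2/167.9 = 0.939036673 m per revolution
N = H/da_rev = 63822.0000 m / 0.939036673 m = 67965.3967 revolutions
P = 2*pi*sqrt(a^3/mu) = 5689.9398 s
lifetime = N*P = 67965.3967 * 5689.9398 = 3.8671902e+08 s = 4475.9145 days
years = 4475.9145 / 365.25 = 12.2544 years

12.2544 years


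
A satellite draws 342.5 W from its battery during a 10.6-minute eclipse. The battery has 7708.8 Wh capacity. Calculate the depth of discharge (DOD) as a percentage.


E_used = P * t / 60 = 342.5 * 10.6 / 60 = 60.5083 Wh
DOD = E_used / E_total * 100 = 60.5083 / 7708.8 * 100
DOD = 0.7849255 %

0.7849 %


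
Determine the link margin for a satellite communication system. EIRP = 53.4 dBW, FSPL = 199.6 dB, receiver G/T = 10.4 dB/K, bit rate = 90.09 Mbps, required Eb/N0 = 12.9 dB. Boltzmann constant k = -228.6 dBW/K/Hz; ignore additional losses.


C/N0 = EIRP - FSPL + G/T - k = 53.4 - 199.6 + 10.4 - (-228.6)
C/N0 = 92.8000 dB-Hz
R_b = 90.09 Mbps = 9.009e+07 bps -> 10*log10(R_b) = 79.5468 dB-Hz
Eb/N0 = C/N0 - 10*log10(R_b) = 92.8000 - 79.5468 = 13.2532 dB
Margin = Eb/N0 - Eb/N0_req = 13.2532 - 12.9 = 0.3532341 dB (link closes)

0.3532 dB


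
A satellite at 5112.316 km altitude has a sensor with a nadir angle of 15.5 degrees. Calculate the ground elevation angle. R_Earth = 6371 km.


r = R_E + alt = 11483.3160 km
Law of sines in the satellite / Earth-center / ground-point triangle:
  sin(nadir)/R_E = sin(90 + el)/r  =>  cos(el) = (r/R_E)*sin(nadir)
cos(el) = (11483.3160 / 6371.0000) * sin(15.5 deg) = 0.4816799
el = arccos(0.4816799) = 61.2048 deg
(Earth-central angle = 90 - nadir - el = 13.2952 deg)

61.2048 degrees


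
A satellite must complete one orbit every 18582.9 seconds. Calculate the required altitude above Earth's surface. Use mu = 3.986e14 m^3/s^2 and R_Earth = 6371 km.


T = 18582.9 s
r = (mu*T^2/(4*pi^2))^(1/3) = (3.986e14 * 18582.9^2 / (4*pi^2))^(1/3)
r = 1.5163572e+07 m = 15163.5718 km
alt = r - R_E = 15163.5718 - 6371 = 8792.5718 km

8792.5718 km


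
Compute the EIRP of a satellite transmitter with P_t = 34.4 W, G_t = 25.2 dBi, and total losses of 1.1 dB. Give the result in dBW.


Pt = 34.4 W = 15.3656 dBW
EIRP = Pt_dBW + Gt - losses = 15.3656 + 25.2 - 1.1 = 39.4656 dBW

39.4656 dBW


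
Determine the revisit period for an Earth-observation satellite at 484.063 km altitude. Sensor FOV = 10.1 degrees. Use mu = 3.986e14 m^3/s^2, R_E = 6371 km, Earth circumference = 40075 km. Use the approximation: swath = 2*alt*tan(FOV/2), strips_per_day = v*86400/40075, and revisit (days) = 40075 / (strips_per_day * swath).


swath = 2*484.063*tan(0.08813913) = 85.5514 km
v = sqrt(mu/r) = 7625.4051 m/s = 7.6254 km/s
strips/day = v*86400/40075 = 7.6254*86400/40075 = 16.4400
coverage/day = strips * swath = 16.4400 * 85.5514 = 1406.4698 km
revisit = 40075 / 1406.4698 = 28.4933 days

28.4933 days


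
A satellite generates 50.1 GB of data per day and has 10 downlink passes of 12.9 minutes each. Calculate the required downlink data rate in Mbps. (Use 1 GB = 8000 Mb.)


total contact time = 10 * 12.9 * 60 = 7740.0000 s
data = 50.1 GB = 400800.0000 Mb
rate = 400800.0000 / 7740.0000 = 51.7829 Mbps

51.7829 Mbps


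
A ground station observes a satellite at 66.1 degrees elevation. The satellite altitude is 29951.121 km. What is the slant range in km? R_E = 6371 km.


h = 29951.121 km, el = 66.1 deg
d = -R_E*sin(el) + sqrt((R_E*sin(el))^2 + 2*R_E*h + h^2)
d = -6371.0000*sin(1.1537) + sqrt((6371.0000*0.914254)^2 + 2*6371.0000*29951.121 + 29951.121^2)
d = 30405.5807 km

30405.5807 km


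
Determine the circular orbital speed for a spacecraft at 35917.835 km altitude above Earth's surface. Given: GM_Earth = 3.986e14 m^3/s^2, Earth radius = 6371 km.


r = R_E + alt = 6371.0 + 35917.835 = 42288.8350 km = 4.2288835e+07 m
v = sqrt(mu/r) = sqrt(3.986e14 / 4.2288835e+07) = 3070.1231 m/s = 3.0701 km/s

3.0701 km/s


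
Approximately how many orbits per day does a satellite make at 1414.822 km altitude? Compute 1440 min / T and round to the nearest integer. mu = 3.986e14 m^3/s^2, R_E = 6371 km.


r = 7.785822e+06 m
T = 2*pi*sqrt(r^3/mu) = 6837.0370 s = 113.9506 min
revs/day = 1440 / 113.9506 = 12.6371
Rounded: 13 revolutions per day

13 revolutions per day


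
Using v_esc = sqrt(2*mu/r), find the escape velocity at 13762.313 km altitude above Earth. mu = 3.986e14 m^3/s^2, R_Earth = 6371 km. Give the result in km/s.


r = 6371.0 + 13762.313 = 20133.3130 km = 2.0133313e+07 m
v_esc = sqrt(2*mu/r) = sqrt(2*3.986e14 / 2.0133313e+07)
v_esc = 6292.5405 m/s = 6.2925 km/s

6.2925 km/s


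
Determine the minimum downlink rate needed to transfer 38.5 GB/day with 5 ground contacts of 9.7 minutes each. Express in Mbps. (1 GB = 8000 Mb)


total contact time = 5 * 9.7 * 60 = 2910.0000 s
data = 38.5 GB = 308000.0000 Mb
rate = 308000.0000 / 2910.0000 = 105.8419 Mbps

105.8419 Mbps


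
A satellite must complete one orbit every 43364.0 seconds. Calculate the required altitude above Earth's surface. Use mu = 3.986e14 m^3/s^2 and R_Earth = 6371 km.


T = 43364.0 s
r = (mu*T^2/(4*pi^2))^(1/3) = (3.986e14 * 43364.0^2 / (4*pi^2))^(1/3)
r = 2.6677517e+07 m = 26677.5173 km
alt = r - R_E = 26677.5173 - 6371 = 20306.5173 km

20306.5173 km


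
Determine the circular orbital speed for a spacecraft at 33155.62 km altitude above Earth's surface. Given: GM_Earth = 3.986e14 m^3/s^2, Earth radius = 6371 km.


r = R_E + alt = 6371.0 + 33155.62 = 39526.6200 km = 3.952662e+07 m
v = sqrt(mu/r) = sqrt(3.986e14 / 3.952662e+07) = 3175.5855 m/s = 3.1756 km/s

3.1756 km/s


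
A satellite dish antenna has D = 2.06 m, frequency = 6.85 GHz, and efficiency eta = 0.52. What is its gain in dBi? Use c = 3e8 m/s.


lambda = c/f = 3e8 / 6.85e+09 = 0.04379562 m
G = eta*(pi*D/lambda)^2 = 0.52*(pi*2.06/0.04379562)^2
G = 11354.7130 (linear)
G = 10*log10(11354.7130) = 40.5518 dBi

40.5518 dBi


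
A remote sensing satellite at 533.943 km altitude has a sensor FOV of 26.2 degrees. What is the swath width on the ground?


FOV = 26.2 deg = 0.4572763 rad
swath = 2 * alt * tan(FOV/2) = 2 * 533.943 * tan(0.2286381)
swath = 2 * 533.943 * 0.2327073
swath = 248.5049 km

248.5049 km


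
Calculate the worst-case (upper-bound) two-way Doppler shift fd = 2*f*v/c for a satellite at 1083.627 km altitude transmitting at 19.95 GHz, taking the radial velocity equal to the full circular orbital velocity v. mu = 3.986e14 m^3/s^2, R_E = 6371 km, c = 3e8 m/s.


r = 7.454627e+06 m
v = sqrt(mu/r) = 7312.3284 m/s (worst-case radial velocity)
f = 19.95 GHz = 1.995e+10 Hz
fd = 2*f*v/c = 2*1.995e+10*7312.3284/3.0e+08
fd = 972539.6787 Hz

972539.6787 Hz


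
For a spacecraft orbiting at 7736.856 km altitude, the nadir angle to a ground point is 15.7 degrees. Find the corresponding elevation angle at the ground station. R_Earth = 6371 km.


r = R_E + alt = 14107.8560 km
Law of sines in the satellite / Earth-center / ground-point triangle:
  sin(nadir)/R_E = sin(90 + el)/r  =>  cos(el) = (r/R_E)*sin(nadir)
cos(el) = (14107.8560 / 6371.0000) * sin(15.7 deg) = 0.599214
el = arccos(0.599214) = 53.1864 deg
(Earth-central angle = 90 - nadir - el = 21.1136 deg)

53.1864 degrees


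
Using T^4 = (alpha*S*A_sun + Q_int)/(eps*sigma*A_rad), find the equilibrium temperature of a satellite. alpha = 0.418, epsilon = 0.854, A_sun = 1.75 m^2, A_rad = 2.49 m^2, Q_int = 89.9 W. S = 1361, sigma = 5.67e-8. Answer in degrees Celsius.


Numerator = alpha*S*A_sun + Q_int = 0.418*1361*1.75 + 89.9 = 1085.4715 W
Denominator = eps*sigma*A_rad = 0.854*5.67e-8*2.49 = 1.2057028e-07 W/K^4
T^4 = 9.0028113e+09 K^4
T = 308.0311 K = 34.8811 C

34.8811 degrees Celsius


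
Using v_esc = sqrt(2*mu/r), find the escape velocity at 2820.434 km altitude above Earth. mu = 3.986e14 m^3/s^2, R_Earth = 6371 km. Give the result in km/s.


r = 6371.0 + 2820.434 = 9191.4340 km = 9.191434e+06 m
v_esc = sqrt(2*mu/r) = sqrt(2*3.986e14 / 9.191434e+06)
v_esc = 9313.0516 m/s = 9.3131 km/s

9.3131 km/s


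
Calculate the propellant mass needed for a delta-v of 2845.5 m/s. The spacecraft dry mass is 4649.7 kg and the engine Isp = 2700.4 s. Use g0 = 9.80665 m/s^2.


ve = Isp * g0 = 2700.4 * 9.80665 = 26481.877660 m/s
mass ratio = exp(dv/ve) = exp(2845.5/26481.877660) = 1.11343612
m_prop = m_dry * (mr - 1) = 4649.7 * (1.11343612 - 1)
m_prop = 527.4439 kg

527.4439 kg


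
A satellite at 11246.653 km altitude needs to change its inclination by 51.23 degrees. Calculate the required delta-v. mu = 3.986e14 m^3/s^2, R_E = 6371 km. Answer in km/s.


r = 17617.6530 km = 1.7617653e+07 m
V = sqrt(mu/r) = 4756.5780 m/s
di = 51.23 deg = 0.8941322 rad
dV = 2*V*sin(di/2) = 2*4756.5780*sin(0.4470661)
dV = 4112.7450 m/s = 4.1127 km/s

4.1127 km/s


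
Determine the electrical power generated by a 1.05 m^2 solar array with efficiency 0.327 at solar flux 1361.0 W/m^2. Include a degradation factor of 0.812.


P = area * eta * S * degradation
P = 1.05 * 0.327 * 1361.0 * 0.812
P = 379.4471 W

379.4471 W


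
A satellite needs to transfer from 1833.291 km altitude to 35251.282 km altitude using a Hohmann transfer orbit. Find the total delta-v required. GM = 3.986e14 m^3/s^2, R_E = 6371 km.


r1 = 8204.2910 km = 8.204291e+06 m
r2 = 41622.2820 km = 4.1622282e+07 m
dv1 = sqrt(mu/r1)*(sqrt(2*r2/(r1+r2)) - 1) = 2039.1472 m/s
dv2 = sqrt(mu/r2)*(1 - sqrt(2*r1/(r1+r2))) = 1318.7403 m/s
total dv = |dv1| + |dv2| = 2039.1472 + 1318.7403 = 3357.8875 m/s = 3.3579 km/s

3.3579 km/s


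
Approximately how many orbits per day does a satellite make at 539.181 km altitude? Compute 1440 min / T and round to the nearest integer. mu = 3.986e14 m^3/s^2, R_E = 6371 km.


r = 6.910181e+06 m
T = 2*pi*sqrt(r^3/mu) = 5716.6994 s = 95.2783 min
revs/day = 1440 / 95.2783 = 15.1136
Rounded: 15 revolutions per day

15 revolutions per day


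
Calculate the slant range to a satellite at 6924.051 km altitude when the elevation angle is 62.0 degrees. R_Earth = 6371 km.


h = 6924.051 km, el = 62.0 deg
d = -R_E*sin(el) + sqrt((R_E*sin(el))^2 + 2*R_E*h + h^2)
d = -6371.0000*sin(1.0821) + sqrt((6371.0000*0.8829476)^2 + 2*6371.0000*6924.051 + 6924.051^2)
d = 7328.9788 km

7328.9788 km


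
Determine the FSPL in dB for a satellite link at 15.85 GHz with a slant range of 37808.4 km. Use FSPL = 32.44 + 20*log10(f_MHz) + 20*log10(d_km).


f = 15.85 GHz = 15850.0000 MHz
d = 37808.4 km
FSPL = 32.44 + 20*log10(15850.0000) + 20*log10(37808.4)
FSPL = 32.44 + 84.0006 + 91.5518
FSPL = 207.9924 dB

207.9924 dB


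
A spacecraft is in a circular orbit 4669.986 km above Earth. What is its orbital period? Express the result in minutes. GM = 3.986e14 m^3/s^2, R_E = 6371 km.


r = 11040.9860 km = 1.1040986e+07 m
T = 2*pi*sqrt(r^3/mu) = 2*pi*sqrt(1.3459334e+21 / 3.986e14)
T = 11545.7729 s = 192.4295 min

192.4295 minutes


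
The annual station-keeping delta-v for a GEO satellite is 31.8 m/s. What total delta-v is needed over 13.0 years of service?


dV = rate * years = 31.8 * 13.0
dV = 413.4000 m/s

413.4000 m/s


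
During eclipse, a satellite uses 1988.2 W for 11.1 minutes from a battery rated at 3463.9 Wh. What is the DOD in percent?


E_used = P * t / 60 = 1988.2 * 11.1 / 60 = 367.8170 Wh
DOD = E_used / E_total * 100 = 367.8170 / 3463.9 * 100
DOD = 10.6186 %

10.6186 %


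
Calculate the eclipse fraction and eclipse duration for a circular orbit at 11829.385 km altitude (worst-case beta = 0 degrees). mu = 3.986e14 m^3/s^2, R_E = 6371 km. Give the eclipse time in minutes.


r = 18200.3850 km
T = 407.2685 min
Eclipse fraction = arcsin(R_E/r)/pi = arcsin(6371.0000/18200.3850)/pi
= arcsin(0.3500475)/pi = 0.1138346
Eclipse duration = 0.1138346 * 407.2685 = 46.3612 min

46.3612 minutes


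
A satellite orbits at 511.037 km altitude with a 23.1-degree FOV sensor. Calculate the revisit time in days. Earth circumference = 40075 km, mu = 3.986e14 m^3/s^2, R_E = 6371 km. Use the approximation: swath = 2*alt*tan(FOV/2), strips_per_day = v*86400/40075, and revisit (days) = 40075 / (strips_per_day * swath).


swath = 2*511.037*tan(0.2015855) = 208.8723 km
v = sqrt(mu/r) = 7610.4466 m/s = 7.6104 km/s
strips/day = v*86400/40075 = 7.6104*86400/40075 = 16.4078
coverage/day = strips * swath = 16.4078 * 208.8723 = 3427.1352 km
revisit = 40075 / 3427.1352 = 11.6934 days

11.6934 days
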